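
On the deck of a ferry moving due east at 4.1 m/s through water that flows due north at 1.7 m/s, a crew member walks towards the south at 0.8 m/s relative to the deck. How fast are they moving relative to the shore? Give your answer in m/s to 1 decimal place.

In east/north components (m/s): crew member relative to ferry = (0.000, -0.800); ferry relative to water = (4.100, 0.000); water relative to ground = (0.000, 1.700).
Sum = (4.100, 0.900) m/s.
Speed = |(4.100, 0.900)| = 4.198 m/s.

4.2 m/s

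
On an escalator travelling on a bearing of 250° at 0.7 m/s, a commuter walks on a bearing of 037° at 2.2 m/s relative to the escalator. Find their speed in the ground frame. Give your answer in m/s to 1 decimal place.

Taking east as x and north as y: escalator velocity = (-0.658, -0.239) m/s; commuter velocity relative to escalator = (1.324, 1.757) m/s.
Velocity relative to ground = (-0.658, -0.239) + (1.324, 1.757) = (0.666, 1.518) m/s.
Speed = |(0.666, 1.518)| = 1.657 m/s.

1.7 m/s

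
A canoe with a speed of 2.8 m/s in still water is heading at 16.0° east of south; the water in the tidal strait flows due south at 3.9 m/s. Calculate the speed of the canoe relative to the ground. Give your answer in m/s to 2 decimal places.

6.64 m/s

Taking east as x and north as y: velocity relative to the water = (0.772, -2.692) m/s; the water relative to ground = (0.000, -3.900) m/s.
Velocity relative to ground = (0.772, -2.692) + (0.000, -3.900) = (0.772, -6.592) m/s.
Speed = |(0.772, -6.592)| = 6.637 m/s.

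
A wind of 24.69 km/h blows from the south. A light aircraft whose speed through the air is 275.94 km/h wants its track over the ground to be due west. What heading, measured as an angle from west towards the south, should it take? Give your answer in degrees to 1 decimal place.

The wind pushes perpendicular to the desired track; the heading must have a component into the wind equal to 24.69 km/h: 275.94 sin θ = 24.69.
sin θ = 0.0895, so θ = 5.133°.

5.1°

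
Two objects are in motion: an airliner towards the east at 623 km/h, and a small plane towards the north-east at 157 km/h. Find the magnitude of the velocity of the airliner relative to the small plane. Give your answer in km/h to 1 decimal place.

523.9 km/h

Taking east as x and north as y: airliner velocity = (623.000, 0.000) km/h; small plane velocity = (111.016, 111.016) km/h.
Velocity of airliner relative to small plane = (623.000, 0.000) − (111.016, 111.016) = (511.984, -111.016) km/h.
Magnitude = |(511.984, -111.016)| = 523.882 km/h.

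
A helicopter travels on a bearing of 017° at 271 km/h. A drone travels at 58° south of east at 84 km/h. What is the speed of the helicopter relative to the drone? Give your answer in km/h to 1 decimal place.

Taking east as x and north as y: helicopter velocity = (79.233, 259.159) km/h; drone velocity = (44.513, -71.236) km/h.
Velocity of helicopter relative to drone = (79.233, 259.159) − (44.513, -71.236) = (34.720, 330.395) km/h.
Magnitude = |(34.720, 330.395)| = 332.214 km/h.

332.2 km/h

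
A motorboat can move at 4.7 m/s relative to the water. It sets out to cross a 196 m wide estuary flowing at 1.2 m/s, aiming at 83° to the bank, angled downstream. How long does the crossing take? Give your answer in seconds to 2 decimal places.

The component of the motorboat's velocity perpendicular to the bank is 4.7 × sin 83° = 4.665 m/s.
The current is parallel to the bank, so it does not affect the crossing time.
Time = 196 / 4.665 = 42.015 s.

42.02 s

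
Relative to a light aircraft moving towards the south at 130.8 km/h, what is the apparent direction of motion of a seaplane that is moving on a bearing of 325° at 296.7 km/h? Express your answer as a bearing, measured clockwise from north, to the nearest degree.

Taking east as x and north as y: seaplane velocity = (-170.180, 243.042) km/h; light aircraft velocity = (0.000, -130.800) km/h.
Velocity of seaplane relative to light aircraft = (-170.180, 243.042) − (0.000, -130.800) = (-170.180, 373.842) km/h.
Bearing = atan2(-170.18, 373.84) = 335.52° clockwise from north.

336°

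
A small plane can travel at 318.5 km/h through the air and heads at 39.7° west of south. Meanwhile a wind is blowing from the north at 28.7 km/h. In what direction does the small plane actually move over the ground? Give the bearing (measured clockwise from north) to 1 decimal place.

Taking east as x and north as y: velocity relative to the air = (-203.448, -245.054) km/h; the air relative to ground = (0.000, -28.700) km/h.
Velocity relative to ground = (-203.448, -245.054) + (0.000, -28.700) = (-203.448, -273.754) km/h.
Bearing = atan2(-203.45, -273.75) = 216.62° clockwise from north.

216.6°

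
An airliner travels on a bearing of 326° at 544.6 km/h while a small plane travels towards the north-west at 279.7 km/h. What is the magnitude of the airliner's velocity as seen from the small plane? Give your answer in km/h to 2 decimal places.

Taking east as x and north as y: airliner velocity = (-304.536, 451.494) km/h; small plane velocity = (-197.778, 197.778) km/h.
Velocity of airliner relative to small plane = (-304.536, 451.494) − (-197.778, 197.778) = (-106.759, 253.716) km/h.
Magnitude = |(-106.759, 253.716)| = 275.262 km/h.

275.26 km/h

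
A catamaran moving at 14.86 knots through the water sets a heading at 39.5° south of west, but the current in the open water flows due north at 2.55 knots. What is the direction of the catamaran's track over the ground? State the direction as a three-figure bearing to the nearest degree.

Taking east as x and north as y: velocity relative to the water = (-11.466, -9.452) knots; the water relative to ground = (0.000, 2.550) knots.
Velocity relative to ground = (-11.466, -9.452) + (0.000, 2.550) = (-11.466, -6.902) knots.
Bearing = atan2(-11.47, -6.90) = 238.95° clockwise from north.

239°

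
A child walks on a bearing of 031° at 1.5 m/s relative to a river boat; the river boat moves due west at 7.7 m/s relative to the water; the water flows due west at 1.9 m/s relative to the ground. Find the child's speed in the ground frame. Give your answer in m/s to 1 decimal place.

In east/north components (m/s): child relative to river boat = (0.773, 1.286); river boat relative to water = (-7.700, 0.000); water relative to ground = (-1.900, 0.000).
Sum = (-8.827, 1.286) m/s.
Speed = |(-8.827, 1.286)| = 8.921 m/s.

8.9 m/s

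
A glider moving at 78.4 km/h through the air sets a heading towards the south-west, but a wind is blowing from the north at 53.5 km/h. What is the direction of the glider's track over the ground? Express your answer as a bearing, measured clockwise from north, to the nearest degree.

207°

Taking east as x and north as y: velocity relative to the air = (-55.437, -55.437) km/h; the air relative to ground = (0.000, -53.500) km/h.
Velocity relative to ground = (-55.437, -55.437) + (0.000, -53.500) = (-55.437, -108.937) km/h.
Bearing = atan2(-55.44, -108.94) = 206.97° clockwise from north.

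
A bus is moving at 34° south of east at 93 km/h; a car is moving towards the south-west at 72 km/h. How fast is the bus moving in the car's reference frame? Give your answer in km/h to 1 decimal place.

Taking east as x and north as y: bus velocity = (77.100, -52.005) km/h; car velocity = (-50.912, -50.912) km/h.
Velocity of bus relative to car = (77.100, -52.005) − (-50.912, -50.912) = (128.012, -1.093) km/h.
Magnitude = |(128.012, -1.093)| = 128.017 km/h.

128.0 km/h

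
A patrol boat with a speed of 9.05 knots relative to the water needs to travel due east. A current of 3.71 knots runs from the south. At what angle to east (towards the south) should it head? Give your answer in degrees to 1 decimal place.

The current pushes perpendicular to the desired track; the heading must have a component into the current equal to 3.71 knots: 9.05 sin θ = 3.71.
sin θ = 0.4099, so θ = 24.201°.

24.2°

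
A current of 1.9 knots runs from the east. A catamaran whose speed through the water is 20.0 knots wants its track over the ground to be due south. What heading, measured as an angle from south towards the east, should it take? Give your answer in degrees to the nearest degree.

The current pushes perpendicular to the desired track; the heading must have a component into the current equal to 1.9 knots: 20.0 sin θ = 1.9.
sin θ = 0.0950, so θ = 5.451°.

5°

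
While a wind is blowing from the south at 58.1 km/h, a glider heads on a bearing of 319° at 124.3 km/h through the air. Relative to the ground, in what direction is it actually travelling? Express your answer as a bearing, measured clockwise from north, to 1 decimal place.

331.8°

Taking east as x and north as y: velocity relative to the air = (-81.548, 93.810) km/h; the air relative to ground = (0.000, 58.100) km/h.
Velocity relative to ground = (-81.548, 93.810) + (0.000, 58.100) = (-81.548, 151.910) km/h.
Bearing = atan2(-81.55, 151.91) = 331.77° clockwise from north.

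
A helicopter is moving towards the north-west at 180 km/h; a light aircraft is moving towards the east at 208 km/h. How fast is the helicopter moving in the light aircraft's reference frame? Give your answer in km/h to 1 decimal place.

358.6 km/h

Taking east as x and north as y: helicopter velocity = (-127.279, 127.279) km/h; light aircraft velocity = (208.000, 0.000) km/h.
Velocity of helicopter relative to light aircraft = (-127.279, 127.279) − (208.000, 0.000) = (-335.279, 127.279) km/h.
Magnitude = |(-335.279, 127.279)| = 358.625 km/h.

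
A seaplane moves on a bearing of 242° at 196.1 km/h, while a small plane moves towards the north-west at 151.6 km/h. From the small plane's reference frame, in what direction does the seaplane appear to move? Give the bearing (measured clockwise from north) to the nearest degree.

198°

Taking east as x and north as y: seaplane velocity = (-173.146, -92.063) km/h; small plane velocity = (-107.197, 107.197) km/h.
Velocity of seaplane relative to small plane = (-173.146, -92.063) − (-107.197, 107.197) = (-65.949, -199.261) km/h.
Bearing = atan2(-65.95, -199.26) = 198.31° clockwise from north.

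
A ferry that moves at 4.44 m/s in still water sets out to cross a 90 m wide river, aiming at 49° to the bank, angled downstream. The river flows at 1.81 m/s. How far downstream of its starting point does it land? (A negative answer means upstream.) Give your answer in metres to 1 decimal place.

Perpendicular speed = 3.351 m/s; crossing time = 90 / 3.351 = 26.858 s.
Net downstream speed = 4.723 m/s.
Drift = 4.723 × 26.858 = 126.849 m (downstream).

126.8 m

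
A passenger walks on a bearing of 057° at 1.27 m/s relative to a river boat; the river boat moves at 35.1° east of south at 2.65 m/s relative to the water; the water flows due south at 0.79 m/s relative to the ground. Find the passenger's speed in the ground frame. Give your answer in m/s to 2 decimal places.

In east/north components (m/s): passenger relative to river boat = (1.065, 0.692); river boat relative to water = (1.524, -2.168); water relative to ground = (0.000, -0.790).
Sum = (2.589, -2.266) m/s.
Speed = |(2.589, -2.266)| = 3.441 m/s.

3.44 m/s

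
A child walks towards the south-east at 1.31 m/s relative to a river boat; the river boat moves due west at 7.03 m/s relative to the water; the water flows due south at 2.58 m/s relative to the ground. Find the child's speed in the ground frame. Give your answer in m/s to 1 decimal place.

In east/north components (m/s): child relative to river boat = (0.926, -0.926); river boat relative to water = (-7.030, 0.000); water relative to ground = (0.000, -2.580).
Sum = (-6.104, -3.506) m/s.
Speed = |(-6.104, -3.506)| = 7.039 m/s.

7.0 m/s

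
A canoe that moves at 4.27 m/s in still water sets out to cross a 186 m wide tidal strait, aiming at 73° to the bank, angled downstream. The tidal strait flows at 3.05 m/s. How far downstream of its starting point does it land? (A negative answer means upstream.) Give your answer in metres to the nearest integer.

Perpendicular speed = 4.083 m/s; crossing time = 186 / 4.083 = 45.550 s.
Net downstream speed = 4.298 m/s.
Drift = 4.298 × 45.550 = 195.794 m (downstream).

196 m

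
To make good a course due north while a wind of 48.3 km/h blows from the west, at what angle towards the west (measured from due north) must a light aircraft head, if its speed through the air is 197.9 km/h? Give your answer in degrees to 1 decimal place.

The wind pushes perpendicular to the desired track; the heading must have a component into the wind equal to 48.3 km/h: 197.9 sin θ = 48.3.
sin θ = 0.2441, so θ = 14.126°.

14.1°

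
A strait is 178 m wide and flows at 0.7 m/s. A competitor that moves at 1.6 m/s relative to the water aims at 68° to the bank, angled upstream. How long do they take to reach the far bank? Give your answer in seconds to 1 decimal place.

The component of the competitor's velocity perpendicular to the bank is 1.6 × sin 68° = 1.483 m/s.
Only the cross-stream component determines the crossing time; the current contributes nothing perpendicular to the bank.
Time = 178 / 1.483 = 119.987 s.

120.0 s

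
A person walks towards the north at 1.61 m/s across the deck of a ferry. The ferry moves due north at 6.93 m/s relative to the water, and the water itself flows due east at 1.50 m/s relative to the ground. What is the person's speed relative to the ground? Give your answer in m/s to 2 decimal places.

8.67 m/s

In east/north components (m/s): person relative to ferry = (0.000, 1.610); ferry relative to water = (0.000, 6.930); water relative to ground = (1.500, 0.000).
Sum = (1.500, 8.540) m/s.
Speed = |(1.500, 8.540)| = 8.671 m/s.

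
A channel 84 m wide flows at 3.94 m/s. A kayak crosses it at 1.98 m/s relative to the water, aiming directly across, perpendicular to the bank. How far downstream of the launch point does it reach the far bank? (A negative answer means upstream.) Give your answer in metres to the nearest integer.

167 m

Perpendicular speed = 1.980 m/s; crossing time = 84 / 1.980 = 42.424 s.
Net downstream speed = 3.940 m/s.
Drift = 3.940 × 42.424 = 167.152 m (downstream).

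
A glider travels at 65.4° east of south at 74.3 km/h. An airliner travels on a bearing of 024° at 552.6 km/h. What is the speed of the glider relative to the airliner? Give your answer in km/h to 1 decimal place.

558.3 km/h

Taking east as x and north as y: glider velocity = (67.556, -30.930) km/h; airliner velocity = (224.763, 504.825) km/h.
Velocity of glider relative to airliner = (67.556, -30.930) − (224.763, 504.825) = (-157.206, -535.755) km/h.
Magnitude = |(-157.206, -535.755)| = 558.343 km/h.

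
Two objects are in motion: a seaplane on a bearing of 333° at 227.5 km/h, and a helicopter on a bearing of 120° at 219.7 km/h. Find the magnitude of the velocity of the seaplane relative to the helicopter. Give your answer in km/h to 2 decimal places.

Taking east as x and north as y: seaplane velocity = (-103.283, 202.704) km/h; helicopter velocity = (190.266, -109.850) km/h.
Velocity of seaplane relative to helicopter = (-103.283, 202.704) − (190.266, -109.850) = (-293.549, 312.554) km/h.
Magnitude = |(-293.549, 312.554)| = 428.790 km/h.

428.79 km/h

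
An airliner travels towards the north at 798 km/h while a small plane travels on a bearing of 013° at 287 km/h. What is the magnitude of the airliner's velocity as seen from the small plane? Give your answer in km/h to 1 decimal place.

522.4 km/h

Taking east as x and north as y: airliner velocity = (0.000, 798.000) km/h; small plane velocity = (64.561, 279.644) km/h.
Velocity of airliner relative to small plane = (0.000, 798.000) − (64.561, 279.644) = (-64.561, 518.356) km/h.
Magnitude = |(-64.561, 518.356)| = 522.361 km/h.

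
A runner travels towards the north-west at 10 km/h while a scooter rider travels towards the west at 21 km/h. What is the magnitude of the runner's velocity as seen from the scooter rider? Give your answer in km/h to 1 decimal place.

Taking east as x and north as y: runner velocity = (-7.071, 7.071) km/h; scooter rider velocity = (-21.000, 0.000) km/h.
Velocity of runner relative to scooter rider = (-7.071, 7.071) − (-21.000, 0.000) = (13.929, 7.071) km/h.
Magnitude = |(13.929, 7.071)| = 15.621 km/h.

15.6 km/h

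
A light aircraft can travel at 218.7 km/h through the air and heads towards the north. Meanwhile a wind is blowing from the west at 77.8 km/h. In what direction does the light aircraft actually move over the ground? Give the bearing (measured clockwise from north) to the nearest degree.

020°

Taking east as x and north as y: velocity relative to the air = (0.000, 218.700) km/h; the air relative to ground = (77.800, 0.000) km/h.
Velocity relative to ground = (0.000, 218.700) + (77.800, 0.000) = (77.800, 218.700) km/h.
Bearing = atan2(77.80, 218.70) = 19.58° clockwise from north.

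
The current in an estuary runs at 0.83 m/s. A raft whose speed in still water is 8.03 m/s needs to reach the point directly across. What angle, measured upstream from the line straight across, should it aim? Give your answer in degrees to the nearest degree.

To cancel the current, the upstream component of the raft's velocity must equal the flow: 8.03 sin θ = 0.83.
sin θ = 0.83 / 8.03 = 0.1034.
θ = arcsin(0.1034) = 5.933°.

6°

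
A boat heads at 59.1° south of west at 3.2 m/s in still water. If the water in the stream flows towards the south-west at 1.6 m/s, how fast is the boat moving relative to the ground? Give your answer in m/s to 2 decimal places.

Taking east as x and north as y: velocity relative to the water = (-1.643, -2.746) m/s; the water relative to ground = (-1.131, -1.131) m/s.
Velocity relative to ground = (-1.643, -2.746) + (-1.131, -1.131) = (-2.775, -3.877) m/s.
Speed = |(-2.775, -3.877)| = 4.768 m/s.

4.77 m/s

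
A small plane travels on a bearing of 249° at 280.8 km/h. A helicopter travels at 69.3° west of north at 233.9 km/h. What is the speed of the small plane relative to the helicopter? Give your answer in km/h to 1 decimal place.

Taking east as x and north as y: small plane velocity = (-262.149, -100.630) km/h; helicopter velocity = (-218.800, 82.678) km/h.
Velocity of small plane relative to helicopter = (-262.149, -100.630) − (-218.800, 82.678) = (-43.349, -183.307) km/h.
Magnitude = |(-43.349, -183.307)| = 188.363 km/h.

188.4 km/h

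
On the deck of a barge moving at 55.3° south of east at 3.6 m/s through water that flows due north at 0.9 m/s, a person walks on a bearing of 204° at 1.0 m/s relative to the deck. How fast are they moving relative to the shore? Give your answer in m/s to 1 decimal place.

3.4 m/s

In east/north components (m/s): person relative to barge = (-0.407, -0.914); barge relative to water = (2.049, -2.960); water relative to ground = (0.000, 0.900).
Sum = (1.643, -2.973) m/s.
Speed = |(1.643, -2.973)| = 3.397 m/s.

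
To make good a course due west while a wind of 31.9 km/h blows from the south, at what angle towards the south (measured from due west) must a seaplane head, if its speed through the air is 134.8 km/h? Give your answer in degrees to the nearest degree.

14°

The wind pushes perpendicular to the desired track; the heading must have a component into the wind equal to 31.9 km/h: 134.8 sin θ = 31.9.
sin θ = 0.2366, so θ = 13.689°.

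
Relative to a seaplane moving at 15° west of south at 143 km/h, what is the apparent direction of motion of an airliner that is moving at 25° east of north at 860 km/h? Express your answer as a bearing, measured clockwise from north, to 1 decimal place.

Taking east as x and north as y: airliner velocity = (363.452, 779.425) km/h; seaplane velocity = (-37.011, -138.127) km/h.
Velocity of airliner relative to seaplane = (363.452, 779.425) − (-37.011, -138.127) = (400.463, 917.552) km/h.
Bearing = atan2(400.46, 917.55) = 23.58° clockwise from north.

023.6°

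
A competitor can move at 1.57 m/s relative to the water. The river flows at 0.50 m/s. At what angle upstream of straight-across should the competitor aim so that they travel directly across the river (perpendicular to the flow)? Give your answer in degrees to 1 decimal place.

To cancel the current, the upstream component of the competitor's velocity must equal the flow: 1.57 sin θ = 0.50.
sin θ = 0.50 / 1.57 = 0.3185.
θ = arcsin(0.3185) = 18.571°.

18.6°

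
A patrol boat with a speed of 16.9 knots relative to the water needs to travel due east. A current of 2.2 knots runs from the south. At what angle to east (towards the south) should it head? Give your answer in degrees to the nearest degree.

7°

The current pushes perpendicular to the desired track; the heading must have a component into the current equal to 2.2 knots: 16.9 sin θ = 2.2.
sin θ = 0.1302, so θ = 7.480°.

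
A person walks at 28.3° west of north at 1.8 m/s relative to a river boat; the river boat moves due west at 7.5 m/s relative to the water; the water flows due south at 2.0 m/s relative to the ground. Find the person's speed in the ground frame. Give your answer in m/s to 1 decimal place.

8.4 m/s

In east/north components (m/s): person relative to river boat = (-0.853, 1.585); river boat relative to water = (-7.500, 0.000); water relative to ground = (0.000, -2.000).
Sum = (-8.353, -0.415) m/s.
Speed = |(-8.353, -0.415)| = 8.364 m/s.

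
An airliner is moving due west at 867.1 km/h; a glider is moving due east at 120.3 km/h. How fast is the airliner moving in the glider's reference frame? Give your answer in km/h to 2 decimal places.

Taking east as x and north as y: airliner velocity = (-867.100, 0.000) km/h; glider velocity = (120.300, 0.000) km/h.
Velocity of airliner relative to glider = (-867.100, 0.000) − (120.300, 0.000) = (-987.400, 0.000) km/h.
Magnitude = |(-987.400, 0.000)| = 987.400 km/h.

987.40 km/h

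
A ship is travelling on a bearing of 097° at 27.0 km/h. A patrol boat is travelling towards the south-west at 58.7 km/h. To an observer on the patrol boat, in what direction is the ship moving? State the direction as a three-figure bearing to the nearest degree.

Taking east as x and north as y: ship velocity = (26.799, -3.290) km/h; patrol boat velocity = (-41.507, -41.507) km/h.
Velocity of ship relative to patrol boat = (26.799, -3.290) − (-41.507, -41.507) = (68.306, 38.217) km/h.
Bearing = atan2(68.31, 38.22) = 60.77° clockwise from north.

061°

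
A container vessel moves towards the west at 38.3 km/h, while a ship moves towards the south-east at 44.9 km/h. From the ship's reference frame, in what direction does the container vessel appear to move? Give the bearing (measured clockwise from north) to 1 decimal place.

294.4°

Taking east as x and north as y: container vessel velocity = (-38.300, 0.000) km/h; ship velocity = (31.749, -31.749) km/h.
Velocity of container vessel relative to ship = (-38.300, 0.000) − (31.749, -31.749) = (-70.049, 31.749) km/h.
Bearing = atan2(-70.05, 31.75) = 294.38° clockwise from north.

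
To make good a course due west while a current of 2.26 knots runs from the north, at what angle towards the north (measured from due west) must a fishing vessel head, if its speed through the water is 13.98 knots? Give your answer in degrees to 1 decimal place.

9.3°

The current pushes perpendicular to the desired track; the heading must have a component into the current equal to 2.26 knots: 13.98 sin θ = 2.26.
sin θ = 0.1617, so θ = 9.303°.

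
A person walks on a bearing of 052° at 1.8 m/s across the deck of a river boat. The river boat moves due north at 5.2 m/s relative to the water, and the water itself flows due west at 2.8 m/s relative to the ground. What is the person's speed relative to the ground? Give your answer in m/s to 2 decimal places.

6.46 m/s

In east/north components (m/s): person relative to river boat = (1.418, 1.108); river boat relative to water = (0.000, 5.200); water relative to ground = (-2.800, 0.000).
Sum = (-1.382, 6.308) m/s.
Speed = |(-1.382, 6.308)| = 6.458 m/s.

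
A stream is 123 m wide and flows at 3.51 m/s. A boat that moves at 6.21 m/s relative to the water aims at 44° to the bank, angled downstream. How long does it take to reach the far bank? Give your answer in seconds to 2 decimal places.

The component of the boat's velocity perpendicular to the bank is 6.21 × sin 44° = 4.314 m/s.
The flow acts along the bank and has no component across it.
Time = 123 / 4.314 = 28.513 s.

28.51 s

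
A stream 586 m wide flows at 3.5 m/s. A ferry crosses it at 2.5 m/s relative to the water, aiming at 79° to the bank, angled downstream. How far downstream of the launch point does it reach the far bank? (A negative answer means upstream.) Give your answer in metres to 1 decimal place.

949.7 m

Perpendicular speed = 2.454 m/s; crossing time = 586 / 2.454 = 238.787 s.
Net downstream speed = 3.977 m/s.
Drift = 3.977 × 238.787 = 949.662 m (downstream).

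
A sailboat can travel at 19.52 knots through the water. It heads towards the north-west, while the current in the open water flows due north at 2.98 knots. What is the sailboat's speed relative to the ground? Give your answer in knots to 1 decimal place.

Taking east as x and north as y: velocity relative to the water = (-13.803, 13.803) knots; the water relative to ground = (0.000, 2.980) knots.
Velocity relative to ground = (-13.803, 13.803) + (0.000, 2.980) = (-13.803, 16.783) knots.
Speed = |(-13.803, 16.783)| = 21.730 knots.

21.7 knots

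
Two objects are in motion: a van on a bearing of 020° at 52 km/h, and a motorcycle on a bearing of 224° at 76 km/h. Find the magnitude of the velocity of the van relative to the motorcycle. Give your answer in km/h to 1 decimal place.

Taking east as x and north as y: van velocity = (17.785, 48.864) km/h; motorcycle velocity = (-52.794, -54.670) km/h.
Velocity of van relative to motorcycle = (17.785, 48.864) − (-52.794, -54.670) = (70.579, 103.534) km/h.
Magnitude = |(70.579, 103.534)| = 125.302 km/h.

125.3 km/h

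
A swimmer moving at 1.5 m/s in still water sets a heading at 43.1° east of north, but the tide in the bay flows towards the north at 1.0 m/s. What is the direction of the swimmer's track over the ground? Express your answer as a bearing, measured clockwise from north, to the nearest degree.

026°

Taking east as x and north as y: velocity relative to the water = (1.025, 1.095) m/s; the water relative to ground = (0.000, 1.000) m/s.
Velocity relative to ground = (1.025, 1.095) + (0.000, 1.000) = (1.025, 2.095) m/s.
Bearing = atan2(1.02, 2.10) = 26.07° clockwise from north.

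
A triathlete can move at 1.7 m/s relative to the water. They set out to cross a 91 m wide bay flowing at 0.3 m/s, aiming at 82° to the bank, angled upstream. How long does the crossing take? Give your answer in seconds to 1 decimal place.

54.1 s

The component of the triathlete's velocity perpendicular to the bank is 1.7 × sin 82° = 1.683 m/s.
The current is parallel to the bank, so it does not affect the crossing time.
Time = 91 / 1.683 = 54.055 s.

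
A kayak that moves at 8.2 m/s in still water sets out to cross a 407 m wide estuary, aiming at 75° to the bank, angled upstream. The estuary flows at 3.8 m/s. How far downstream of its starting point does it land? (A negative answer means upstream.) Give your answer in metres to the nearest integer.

86 m

Perpendicular speed = 7.921 m/s; crossing time = 407 / 7.921 = 51.385 s.
Net downstream speed = 1.678 m/s.
Drift = 1.678 × 51.385 = 86.208 m (downstream).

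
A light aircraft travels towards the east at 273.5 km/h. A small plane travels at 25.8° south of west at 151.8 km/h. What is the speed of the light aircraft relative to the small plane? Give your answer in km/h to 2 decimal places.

Taking east as x and north as y: light aircraft velocity = (273.500, 0.000) km/h; small plane velocity = (-136.668, -66.068) km/h.
Velocity of light aircraft relative to small plane = (273.500, 0.000) − (-136.668, -66.068) = (410.168, 66.068) km/h.
Magnitude = |(410.168, 66.068)| = 415.455 km/h.

415.46 km/h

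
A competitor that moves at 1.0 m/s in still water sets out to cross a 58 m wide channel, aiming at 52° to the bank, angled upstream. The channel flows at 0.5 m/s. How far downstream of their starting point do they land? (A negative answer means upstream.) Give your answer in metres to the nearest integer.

-9 m

Perpendicular speed = 0.788 m/s; crossing time = 58 / 0.788 = 73.603 s.
Net downstream speed = -0.116 m/s.
Drift = -0.116 × 73.603 = -8.513 m (upstream).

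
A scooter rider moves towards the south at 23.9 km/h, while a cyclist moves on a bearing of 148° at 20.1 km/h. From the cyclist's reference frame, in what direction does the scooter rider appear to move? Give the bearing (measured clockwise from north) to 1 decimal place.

237.2°

Taking east as x and north as y: scooter rider velocity = (0.000, -23.900) km/h; cyclist velocity = (10.651, -17.046) km/h.
Velocity of scooter rider relative to cyclist = (0.000, -23.900) − (10.651, -17.046) = (-10.651, -6.854) km/h.
Bearing = atan2(-10.65, -6.85) = 237.24° clockwise from north.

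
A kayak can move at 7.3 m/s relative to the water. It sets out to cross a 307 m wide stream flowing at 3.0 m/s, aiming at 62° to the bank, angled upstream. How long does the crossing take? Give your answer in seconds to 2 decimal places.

The component of the kayak's velocity perpendicular to the bank is 7.3 × sin 62° = 6.446 m/s.
Only the cross-stream component determines the crossing time; the current contributes nothing perpendicular to the bank.
Time = 307 / 6.446 = 47.630 s.

47.63 s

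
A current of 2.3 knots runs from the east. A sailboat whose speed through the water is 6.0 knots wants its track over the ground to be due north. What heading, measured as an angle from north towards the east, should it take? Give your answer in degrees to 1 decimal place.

22.5°

The current pushes perpendicular to the desired track; the heading must have a component into the current equal to 2.3 knots: 6.0 sin θ = 2.3.
sin θ = 0.3833, so θ = 22.540°.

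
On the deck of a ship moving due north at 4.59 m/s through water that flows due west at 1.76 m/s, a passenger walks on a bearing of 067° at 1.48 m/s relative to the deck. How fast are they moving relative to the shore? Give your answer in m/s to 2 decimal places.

In east/north components (m/s): passenger relative to ship = (1.362, 0.578); ship relative to water = (0.000, 4.590); water relative to ground = (-1.760, 0.000).
Sum = (-0.398, 5.168) m/s.
Speed = |(-0.398, 5.168)| = 5.184 m/s.

5.18 m/s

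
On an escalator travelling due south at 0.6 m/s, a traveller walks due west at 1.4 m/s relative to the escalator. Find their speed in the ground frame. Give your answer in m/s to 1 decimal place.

Taking east as x and north as y: escalator velocity = (0.000, -0.600) m/s; traveller velocity relative to escalator = (-1.400, 0.000) m/s.
Velocity relative to ground = (0.000, -0.600) + (-1.400, 0.000) = (-1.400, -0.600) m/s.
Speed = |(-1.400, -0.600)| = 1.523 m/s.

1.5 m/s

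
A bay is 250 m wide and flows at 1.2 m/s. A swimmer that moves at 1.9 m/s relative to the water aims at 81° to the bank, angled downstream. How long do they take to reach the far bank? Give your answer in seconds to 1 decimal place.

133.2 s

The component of the swimmer's velocity perpendicular to the bank is 1.9 × sin 81° = 1.877 m/s.
The current is parallel to the bank, so it does not affect the crossing time.
Time = 250 / 1.877 = 133.219 s.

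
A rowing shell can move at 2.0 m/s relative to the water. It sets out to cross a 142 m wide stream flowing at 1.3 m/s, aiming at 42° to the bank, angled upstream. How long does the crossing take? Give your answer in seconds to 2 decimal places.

The component of the rowing shell's velocity perpendicular to the bank is 2.0 × sin 42° = 1.338 m/s.
Only the cross-stream component determines the crossing time; the current contributes nothing perpendicular to the bank.
Time = 142 / 1.338 = 106.108 s.

106.11 s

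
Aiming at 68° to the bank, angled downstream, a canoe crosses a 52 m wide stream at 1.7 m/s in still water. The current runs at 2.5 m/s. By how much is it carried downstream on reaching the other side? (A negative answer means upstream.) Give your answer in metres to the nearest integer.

Perpendicular speed = 1.576 m/s; crossing time = 52 / 1.576 = 32.990 s.
Net downstream speed = 3.137 m/s.
Drift = 3.137 × 32.990 = 103.486 m (downstream).

103 m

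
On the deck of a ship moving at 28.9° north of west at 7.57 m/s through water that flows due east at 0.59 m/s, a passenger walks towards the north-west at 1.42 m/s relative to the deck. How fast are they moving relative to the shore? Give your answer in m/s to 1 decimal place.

In east/north components (m/s): passenger relative to ship = (-1.004, 1.004); ship relative to water = (-6.627, 3.658); water relative to ground = (0.590, 0.000).
Sum = (-7.041, 4.663) m/s.
Speed = |(-7.041, 4.663)| = 8.445 m/s.

8.4 m/s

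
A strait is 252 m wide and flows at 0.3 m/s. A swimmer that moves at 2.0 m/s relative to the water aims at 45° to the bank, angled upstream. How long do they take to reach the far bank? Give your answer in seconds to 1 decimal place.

178.2 s

The component of the swimmer's velocity perpendicular to the bank is 2.0 × sin 45° = 1.414 m/s.
Only the cross-stream component determines the crossing time; the current contributes nothing perpendicular to the bank.
Time = 252 / 1.414 = 178.191 s.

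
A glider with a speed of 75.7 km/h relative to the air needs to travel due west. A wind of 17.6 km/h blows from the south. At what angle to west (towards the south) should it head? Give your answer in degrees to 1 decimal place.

The wind pushes perpendicular to the desired track; the heading must have a component into the wind equal to 17.6 km/h: 75.7 sin θ = 17.6.
sin θ = 0.2325, so θ = 13.444°.

13.4°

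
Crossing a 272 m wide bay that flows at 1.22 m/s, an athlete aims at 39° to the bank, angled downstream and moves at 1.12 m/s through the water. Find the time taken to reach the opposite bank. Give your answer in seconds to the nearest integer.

The component of the athlete's velocity perpendicular to the bank is 1.12 × sin 39° = 0.705 m/s.
The flow acts along the bank and has no component across it.
Time = 272 / 0.705 = 385.904 s.

386 s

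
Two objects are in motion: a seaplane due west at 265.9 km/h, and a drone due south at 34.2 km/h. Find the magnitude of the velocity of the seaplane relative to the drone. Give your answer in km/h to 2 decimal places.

268.09 km/h

Taking east as x and north as y: seaplane velocity = (-265.900, 0.000) km/h; drone velocity = (0.000, -34.200) km/h.
Velocity of seaplane relative to drone = (-265.900, 0.000) − (0.000, -34.200) = (-265.900, 34.200) km/h.
Magnitude = |(-265.900, 34.200)| = 268.090 km/h.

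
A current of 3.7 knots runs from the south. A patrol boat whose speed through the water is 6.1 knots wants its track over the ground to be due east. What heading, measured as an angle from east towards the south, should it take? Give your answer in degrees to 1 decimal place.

37.3°

The current pushes perpendicular to the desired track; the heading must have a component into the current equal to 3.7 knots: 6.1 sin θ = 3.7.
sin θ = 0.6066, so θ = 37.341°.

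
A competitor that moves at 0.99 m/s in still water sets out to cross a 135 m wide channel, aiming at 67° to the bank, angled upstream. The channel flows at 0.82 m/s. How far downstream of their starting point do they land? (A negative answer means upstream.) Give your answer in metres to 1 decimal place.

64.2 m

Perpendicular speed = 0.911 m/s; crossing time = 135 / 0.911 = 148.140 s.
Net downstream speed = 0.433 m/s.
Drift = 0.433 × 148.140 = 64.171 m (downstream).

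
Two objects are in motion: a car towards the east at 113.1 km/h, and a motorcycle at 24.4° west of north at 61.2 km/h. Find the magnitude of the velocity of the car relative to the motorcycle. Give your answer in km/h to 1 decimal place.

Taking east as x and north as y: car velocity = (113.100, 0.000) km/h; motorcycle velocity = (-25.282, 55.734) km/h.
Velocity of car relative to motorcycle = (113.100, 0.000) − (-25.282, 55.734) = (138.382, -55.734) km/h.
Magnitude = |(138.382, -55.734)| = 149.184 km/h.

149.2 km/h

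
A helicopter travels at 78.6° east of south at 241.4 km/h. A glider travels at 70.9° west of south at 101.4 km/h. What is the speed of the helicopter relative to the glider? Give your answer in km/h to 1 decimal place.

Taking east as x and north as y: helicopter velocity = (236.637, -47.714) km/h; glider velocity = (-95.818, -33.180) km/h.
Velocity of helicopter relative to glider = (236.637, -47.714) − (-95.818, -33.180) = (332.455, -14.535) km/h.
Magnitude = |(332.455, -14.535)| = 332.773 km/h.

332.8 km/h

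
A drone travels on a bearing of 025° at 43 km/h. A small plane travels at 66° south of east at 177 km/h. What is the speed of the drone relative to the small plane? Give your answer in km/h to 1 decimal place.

207.8 km/h

Taking east as x and north as y: drone velocity = (18.173, 38.971) km/h; small plane velocity = (71.992, -161.698) km/h.
Velocity of drone relative to small plane = (18.173, 38.971) − (71.992, -161.698) = (-53.820, 200.669) km/h.
Magnitude = |(-53.820, 200.669)| = 207.761 km/h.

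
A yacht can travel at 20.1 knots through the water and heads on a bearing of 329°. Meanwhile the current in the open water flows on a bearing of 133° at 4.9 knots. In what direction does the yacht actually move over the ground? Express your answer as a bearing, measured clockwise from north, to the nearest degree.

334°

Taking east as x and north as y: velocity relative to the water = (-10.352, 17.229) knots; the water relative to ground = (3.584, -3.342) knots.
Velocity relative to ground = (-10.352, 17.229) + (3.584, -3.342) = (-6.769, 13.887) knots.
Bearing = atan2(-6.77, 13.89) = 334.02° clockwise from north.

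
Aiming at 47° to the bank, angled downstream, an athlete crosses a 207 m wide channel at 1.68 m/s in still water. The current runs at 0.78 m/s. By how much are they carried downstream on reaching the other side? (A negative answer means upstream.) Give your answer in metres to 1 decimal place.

324.4 m

Perpendicular speed = 1.229 m/s; crossing time = 207 / 1.229 = 168.474 s.
Net downstream speed = 1.926 m/s.
Drift = 1.926 × 168.474 = 324.441 m (downstream).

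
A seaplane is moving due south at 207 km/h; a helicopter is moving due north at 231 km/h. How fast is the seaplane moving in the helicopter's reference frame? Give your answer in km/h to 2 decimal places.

438.00 km/h

Taking east as x and north as y: seaplane velocity = (0.000, -207.000) km/h; helicopter velocity = (0.000, 231.000) km/h.
Velocity of seaplane relative to helicopter = (0.000, -207.000) − (0.000, 231.000) = (0.000, -438.000) km/h.
Magnitude = |(0.000, -438.000)| = 438.000 km/h.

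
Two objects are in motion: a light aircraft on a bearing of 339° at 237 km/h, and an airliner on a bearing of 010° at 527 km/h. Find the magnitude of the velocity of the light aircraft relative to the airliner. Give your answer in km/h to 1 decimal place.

Taking east as x and north as y: light aircraft velocity = (-84.933, 221.259) km/h; airliner velocity = (91.513, 518.994) km/h.
Velocity of light aircraft relative to airliner = (-84.933, 221.259) − (91.513, 518.994) = (-176.446, -297.735) km/h.
Magnitude = |(-176.446, -297.735)| = 346.091 km/h.

346.1 km/h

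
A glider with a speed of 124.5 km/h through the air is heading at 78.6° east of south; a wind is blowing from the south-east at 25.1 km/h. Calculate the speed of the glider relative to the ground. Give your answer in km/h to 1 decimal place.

Taking east as x and north as y: velocity relative to the air = (122.044, -24.608) km/h; the air relative to ground = (-17.748, 17.748) km/h.
Velocity relative to ground = (122.044, -24.608) + (-17.748, 17.748) = (104.295, -6.860) km/h.
Speed = |(104.295, -6.860)| = 104.521 km/h.

104.5 km/h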